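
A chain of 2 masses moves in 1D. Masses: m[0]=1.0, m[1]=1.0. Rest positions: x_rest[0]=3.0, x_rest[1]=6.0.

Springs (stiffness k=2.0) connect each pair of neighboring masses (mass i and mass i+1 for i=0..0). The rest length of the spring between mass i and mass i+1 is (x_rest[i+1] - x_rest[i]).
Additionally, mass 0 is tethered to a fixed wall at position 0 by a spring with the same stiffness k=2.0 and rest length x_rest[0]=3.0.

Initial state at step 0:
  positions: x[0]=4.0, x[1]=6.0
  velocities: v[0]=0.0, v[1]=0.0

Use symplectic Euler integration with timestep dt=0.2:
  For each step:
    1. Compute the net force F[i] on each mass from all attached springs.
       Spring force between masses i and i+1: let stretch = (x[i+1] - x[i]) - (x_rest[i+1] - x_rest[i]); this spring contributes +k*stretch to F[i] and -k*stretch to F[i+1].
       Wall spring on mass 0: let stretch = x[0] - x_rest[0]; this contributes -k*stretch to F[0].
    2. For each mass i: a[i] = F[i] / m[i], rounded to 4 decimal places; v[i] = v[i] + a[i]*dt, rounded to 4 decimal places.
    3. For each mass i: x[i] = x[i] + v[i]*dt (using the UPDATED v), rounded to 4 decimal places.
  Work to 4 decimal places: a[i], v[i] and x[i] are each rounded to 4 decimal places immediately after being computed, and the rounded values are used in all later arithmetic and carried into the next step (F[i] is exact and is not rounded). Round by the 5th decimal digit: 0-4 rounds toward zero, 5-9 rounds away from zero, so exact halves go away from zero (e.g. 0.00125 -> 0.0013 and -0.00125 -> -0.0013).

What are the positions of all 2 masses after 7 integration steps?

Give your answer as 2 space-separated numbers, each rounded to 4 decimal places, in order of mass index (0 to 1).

Step 0: x=[4.0000 6.0000] v=[0.0000 0.0000]
Step 1: x=[3.8400 6.0800] v=[-0.8000 0.4000]
Step 2: x=[3.5520 6.2208] v=[-1.4400 0.7040]
Step 3: x=[3.1933 6.3881] v=[-1.7933 0.8365]
Step 4: x=[2.8348 6.5398] v=[-1.7927 0.7586]
Step 5: x=[2.5459 6.6351] v=[-1.4446 0.4766]
Step 6: x=[2.3804 6.6433] v=[-0.8273 0.0409]
Step 7: x=[2.3655 6.5504] v=[-0.0743 -0.4643]

Answer: 2.3655 6.5504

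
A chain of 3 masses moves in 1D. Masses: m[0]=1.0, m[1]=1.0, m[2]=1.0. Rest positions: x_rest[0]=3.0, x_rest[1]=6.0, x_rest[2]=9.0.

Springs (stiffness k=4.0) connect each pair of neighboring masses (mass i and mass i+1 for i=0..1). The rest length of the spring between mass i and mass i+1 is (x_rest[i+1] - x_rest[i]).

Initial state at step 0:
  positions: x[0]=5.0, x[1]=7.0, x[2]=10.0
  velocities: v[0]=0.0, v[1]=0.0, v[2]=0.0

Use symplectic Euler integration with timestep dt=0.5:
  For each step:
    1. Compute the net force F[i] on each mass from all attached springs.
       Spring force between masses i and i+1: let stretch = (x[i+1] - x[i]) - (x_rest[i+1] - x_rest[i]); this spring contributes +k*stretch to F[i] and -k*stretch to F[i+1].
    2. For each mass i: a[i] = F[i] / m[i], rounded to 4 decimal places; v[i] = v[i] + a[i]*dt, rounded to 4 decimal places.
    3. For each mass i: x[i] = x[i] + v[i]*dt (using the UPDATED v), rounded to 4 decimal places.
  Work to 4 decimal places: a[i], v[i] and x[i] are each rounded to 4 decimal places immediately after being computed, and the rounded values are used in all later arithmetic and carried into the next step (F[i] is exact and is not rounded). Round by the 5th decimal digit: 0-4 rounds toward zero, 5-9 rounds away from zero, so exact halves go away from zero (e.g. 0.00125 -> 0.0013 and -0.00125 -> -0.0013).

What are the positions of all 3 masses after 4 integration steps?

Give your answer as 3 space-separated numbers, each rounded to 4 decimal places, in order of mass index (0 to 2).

Answer: 4.0000 8.0000 10.0000

Derivation:
Step 0: x=[5.0000 7.0000 10.0000] v=[0.0000 0.0000 0.0000]
Step 1: x=[4.0000 8.0000 10.0000] v=[-2.0000 2.0000 0.0000]
Step 2: x=[4.0000 7.0000 11.0000] v=[0.0000 -2.0000 2.0000]
Step 3: x=[4.0000 7.0000 11.0000] v=[0.0000 0.0000 0.0000]
Step 4: x=[4.0000 8.0000 10.0000] v=[0.0000 2.0000 -2.0000]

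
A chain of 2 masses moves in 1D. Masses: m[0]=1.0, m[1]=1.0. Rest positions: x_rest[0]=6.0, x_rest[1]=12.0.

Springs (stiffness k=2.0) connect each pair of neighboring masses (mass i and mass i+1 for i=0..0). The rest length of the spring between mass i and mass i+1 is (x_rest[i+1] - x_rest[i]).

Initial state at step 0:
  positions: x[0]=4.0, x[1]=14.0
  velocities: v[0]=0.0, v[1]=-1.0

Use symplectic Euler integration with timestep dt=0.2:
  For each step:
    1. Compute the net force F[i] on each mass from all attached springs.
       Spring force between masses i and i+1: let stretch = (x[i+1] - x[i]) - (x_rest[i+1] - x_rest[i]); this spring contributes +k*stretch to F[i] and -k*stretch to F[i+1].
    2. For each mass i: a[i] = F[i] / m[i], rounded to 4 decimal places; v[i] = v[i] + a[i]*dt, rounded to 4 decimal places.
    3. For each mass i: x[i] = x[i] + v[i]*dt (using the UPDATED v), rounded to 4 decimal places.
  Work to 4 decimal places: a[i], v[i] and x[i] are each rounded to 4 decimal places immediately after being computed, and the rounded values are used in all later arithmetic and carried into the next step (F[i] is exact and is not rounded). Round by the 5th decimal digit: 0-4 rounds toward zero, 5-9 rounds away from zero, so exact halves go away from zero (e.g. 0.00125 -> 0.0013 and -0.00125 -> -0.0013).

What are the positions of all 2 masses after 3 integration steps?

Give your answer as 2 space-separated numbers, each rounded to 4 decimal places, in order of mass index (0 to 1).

Answer: 5.6108 11.7892

Derivation:
Step 0: x=[4.0000 14.0000] v=[0.0000 -1.0000]
Step 1: x=[4.3200 13.4800] v=[1.6000 -2.6000]
Step 2: x=[4.8928 12.7072] v=[2.8640 -3.8640]
Step 3: x=[5.6108 11.7892] v=[3.5898 -4.5898]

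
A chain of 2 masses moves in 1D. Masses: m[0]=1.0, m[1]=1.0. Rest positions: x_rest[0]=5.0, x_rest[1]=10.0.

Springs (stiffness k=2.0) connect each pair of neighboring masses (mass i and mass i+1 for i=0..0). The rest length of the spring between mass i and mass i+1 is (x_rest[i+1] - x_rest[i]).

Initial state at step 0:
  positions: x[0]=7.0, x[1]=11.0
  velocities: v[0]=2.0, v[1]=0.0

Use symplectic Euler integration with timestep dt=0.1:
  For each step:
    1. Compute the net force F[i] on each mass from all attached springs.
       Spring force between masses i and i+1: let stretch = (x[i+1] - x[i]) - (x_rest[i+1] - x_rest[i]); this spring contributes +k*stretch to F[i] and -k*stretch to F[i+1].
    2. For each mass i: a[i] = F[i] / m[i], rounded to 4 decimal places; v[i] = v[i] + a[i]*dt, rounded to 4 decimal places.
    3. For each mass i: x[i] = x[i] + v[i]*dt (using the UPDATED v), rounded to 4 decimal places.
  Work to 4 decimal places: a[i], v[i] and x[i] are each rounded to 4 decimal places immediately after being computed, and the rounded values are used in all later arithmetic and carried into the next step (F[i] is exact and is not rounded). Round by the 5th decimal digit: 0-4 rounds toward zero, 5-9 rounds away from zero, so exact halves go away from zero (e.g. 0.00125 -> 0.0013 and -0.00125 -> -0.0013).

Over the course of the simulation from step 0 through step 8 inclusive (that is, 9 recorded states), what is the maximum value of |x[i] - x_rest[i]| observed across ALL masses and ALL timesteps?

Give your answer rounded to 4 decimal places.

Answer: 2.7361

Derivation:
Step 0: x=[7.0000 11.0000] v=[2.0000 0.0000]
Step 1: x=[7.1800 11.0200] v=[1.8000 0.2000]
Step 2: x=[7.3368 11.0632] v=[1.5680 0.4320]
Step 3: x=[7.4681 11.1319] v=[1.3133 0.6867]
Step 4: x=[7.5727 11.2273] v=[1.0461 0.9539]
Step 5: x=[7.6504 11.3496] v=[0.7770 1.2230]
Step 6: x=[7.7021 11.4979] v=[0.5168 1.4832]
Step 7: x=[7.7297 11.6703] v=[0.2760 1.7240]
Step 8: x=[7.7361 11.8639] v=[0.0641 1.9359]
Max displacement = 2.7361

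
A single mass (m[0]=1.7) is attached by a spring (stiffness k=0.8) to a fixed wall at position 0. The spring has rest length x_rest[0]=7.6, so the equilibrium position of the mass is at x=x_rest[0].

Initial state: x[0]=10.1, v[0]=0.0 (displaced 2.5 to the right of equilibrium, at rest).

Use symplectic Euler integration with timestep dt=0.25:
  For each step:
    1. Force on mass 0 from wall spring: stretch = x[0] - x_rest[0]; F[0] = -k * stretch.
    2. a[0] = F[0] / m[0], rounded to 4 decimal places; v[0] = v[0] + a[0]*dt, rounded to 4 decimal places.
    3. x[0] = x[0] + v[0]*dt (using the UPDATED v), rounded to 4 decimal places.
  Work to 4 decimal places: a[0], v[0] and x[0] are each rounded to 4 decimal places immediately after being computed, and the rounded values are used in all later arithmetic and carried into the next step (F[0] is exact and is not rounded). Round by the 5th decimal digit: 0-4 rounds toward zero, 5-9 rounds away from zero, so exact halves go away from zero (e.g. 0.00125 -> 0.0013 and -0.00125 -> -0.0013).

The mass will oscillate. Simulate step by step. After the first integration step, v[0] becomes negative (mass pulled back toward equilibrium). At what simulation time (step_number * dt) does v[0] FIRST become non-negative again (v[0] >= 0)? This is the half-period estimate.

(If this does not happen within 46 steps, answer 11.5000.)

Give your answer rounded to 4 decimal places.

Answer: 4.7500

Derivation:
Step 0: x=[10.1000] v=[0.0000]
Step 1: x=[10.0265] v=[-0.2941]
Step 2: x=[9.8816] v=[-0.5796]
Step 3: x=[9.6696] v=[-0.8480]
Step 4: x=[9.3967] v=[-1.0915]
Step 5: x=[9.0710] v=[-1.3029]
Step 6: x=[8.7020] v=[-1.4760]
Step 7: x=[8.3006] v=[-1.6057]
Step 8: x=[7.8786] v=[-1.6881]
Step 9: x=[7.4484] v=[-1.7209]
Step 10: x=[7.0226] v=[-1.7031]
Step 11: x=[6.6138] v=[-1.6352]
Step 12: x=[6.2340] v=[-1.5192]
Step 13: x=[5.8944] v=[-1.3585]
Step 14: x=[5.6049] v=[-1.1579]
Step 15: x=[5.3741] v=[-0.9232]
Step 16: x=[5.2088] v=[-0.6613]
Step 17: x=[5.1138] v=[-0.3800]
Step 18: x=[5.0919] v=[-0.0875]
Step 19: x=[5.1438] v=[0.2076]
First v>=0 after going negative at step 19, time=4.7500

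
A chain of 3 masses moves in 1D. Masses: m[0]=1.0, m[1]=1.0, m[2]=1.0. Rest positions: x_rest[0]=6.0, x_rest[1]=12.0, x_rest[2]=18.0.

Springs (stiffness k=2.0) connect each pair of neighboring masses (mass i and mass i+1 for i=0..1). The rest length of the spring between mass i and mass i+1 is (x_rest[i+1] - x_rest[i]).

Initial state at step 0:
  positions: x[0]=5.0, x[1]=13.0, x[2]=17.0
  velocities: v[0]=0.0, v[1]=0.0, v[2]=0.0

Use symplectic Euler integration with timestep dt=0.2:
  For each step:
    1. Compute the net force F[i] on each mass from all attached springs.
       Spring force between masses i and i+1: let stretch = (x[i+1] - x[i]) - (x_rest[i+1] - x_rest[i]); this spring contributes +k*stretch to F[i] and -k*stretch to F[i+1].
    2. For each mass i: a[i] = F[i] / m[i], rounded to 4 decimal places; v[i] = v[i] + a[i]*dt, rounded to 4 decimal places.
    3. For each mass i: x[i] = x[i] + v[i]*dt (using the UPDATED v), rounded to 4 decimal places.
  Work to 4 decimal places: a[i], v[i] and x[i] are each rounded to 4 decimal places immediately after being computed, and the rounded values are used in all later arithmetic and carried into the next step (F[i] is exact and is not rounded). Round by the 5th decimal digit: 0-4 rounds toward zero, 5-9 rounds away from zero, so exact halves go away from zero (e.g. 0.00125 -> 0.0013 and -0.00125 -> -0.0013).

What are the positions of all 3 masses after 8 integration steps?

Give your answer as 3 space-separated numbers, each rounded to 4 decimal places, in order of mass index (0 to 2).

Answer: 5.9997 11.0008 17.9997

Derivation:
Step 0: x=[5.0000 13.0000 17.0000] v=[0.0000 0.0000 0.0000]
Step 1: x=[5.1600 12.6800 17.1600] v=[0.8000 -1.6000 0.8000]
Step 2: x=[5.4416 12.1168 17.4416] v=[1.4080 -2.8160 1.4080]
Step 3: x=[5.7772 11.4456 17.7772] v=[1.6781 -3.3562 1.6781]
Step 4: x=[6.0863 10.8274 18.0863] v=[1.5455 -3.0909 1.5455]
Step 5: x=[6.2947 10.4106 18.2947] v=[1.0419 -2.0838 1.0419]
Step 6: x=[6.3524 10.2953 18.3524] v=[0.2883 -0.5765 0.2883]
Step 7: x=[6.2455 10.5091 18.2455] v=[-0.5345 1.0692 -0.5345]
Step 8: x=[5.9997 11.0008 17.9997] v=[-1.2291 2.4583 -1.2291]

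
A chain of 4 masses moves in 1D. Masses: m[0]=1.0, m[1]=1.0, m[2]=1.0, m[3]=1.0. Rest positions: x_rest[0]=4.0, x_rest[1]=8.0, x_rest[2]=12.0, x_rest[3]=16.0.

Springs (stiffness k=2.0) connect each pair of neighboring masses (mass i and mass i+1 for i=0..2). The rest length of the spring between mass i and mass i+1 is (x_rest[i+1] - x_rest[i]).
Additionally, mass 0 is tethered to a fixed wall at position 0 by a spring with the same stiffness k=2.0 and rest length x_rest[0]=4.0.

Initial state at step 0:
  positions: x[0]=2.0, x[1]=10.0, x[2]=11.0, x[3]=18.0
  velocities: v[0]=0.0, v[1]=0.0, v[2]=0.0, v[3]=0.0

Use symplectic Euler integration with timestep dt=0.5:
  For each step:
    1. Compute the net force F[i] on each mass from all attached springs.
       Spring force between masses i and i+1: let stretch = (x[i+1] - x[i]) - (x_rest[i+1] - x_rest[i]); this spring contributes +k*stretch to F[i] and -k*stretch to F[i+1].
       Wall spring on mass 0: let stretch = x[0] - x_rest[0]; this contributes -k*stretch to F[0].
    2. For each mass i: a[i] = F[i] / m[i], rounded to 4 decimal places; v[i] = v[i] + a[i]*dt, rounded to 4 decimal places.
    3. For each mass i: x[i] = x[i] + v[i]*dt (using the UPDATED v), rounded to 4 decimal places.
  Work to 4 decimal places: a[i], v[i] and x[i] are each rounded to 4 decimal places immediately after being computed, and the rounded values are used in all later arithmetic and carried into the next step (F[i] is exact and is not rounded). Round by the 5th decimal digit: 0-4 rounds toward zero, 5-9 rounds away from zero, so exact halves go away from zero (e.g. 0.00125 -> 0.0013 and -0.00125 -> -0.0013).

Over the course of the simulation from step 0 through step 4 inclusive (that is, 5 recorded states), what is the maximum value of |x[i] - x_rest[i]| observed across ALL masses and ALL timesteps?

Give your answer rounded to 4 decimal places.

Step 0: x=[2.0000 10.0000 11.0000 18.0000] v=[0.0000 0.0000 0.0000 0.0000]
Step 1: x=[5.0000 6.5000 14.0000 16.5000] v=[6.0000 -7.0000 6.0000 -3.0000]
Step 2: x=[6.2500 6.0000 14.5000 15.7500] v=[2.5000 -1.0000 1.0000 -1.5000]
Step 3: x=[4.2500 9.8750 11.3750 16.3750] v=[-4.0000 7.7500 -6.2500 1.2500]
Step 4: x=[2.9375 11.6875 10.0000 16.5000] v=[-2.6250 3.6250 -2.7500 0.2500]
Max displacement = 3.6875

Answer: 3.6875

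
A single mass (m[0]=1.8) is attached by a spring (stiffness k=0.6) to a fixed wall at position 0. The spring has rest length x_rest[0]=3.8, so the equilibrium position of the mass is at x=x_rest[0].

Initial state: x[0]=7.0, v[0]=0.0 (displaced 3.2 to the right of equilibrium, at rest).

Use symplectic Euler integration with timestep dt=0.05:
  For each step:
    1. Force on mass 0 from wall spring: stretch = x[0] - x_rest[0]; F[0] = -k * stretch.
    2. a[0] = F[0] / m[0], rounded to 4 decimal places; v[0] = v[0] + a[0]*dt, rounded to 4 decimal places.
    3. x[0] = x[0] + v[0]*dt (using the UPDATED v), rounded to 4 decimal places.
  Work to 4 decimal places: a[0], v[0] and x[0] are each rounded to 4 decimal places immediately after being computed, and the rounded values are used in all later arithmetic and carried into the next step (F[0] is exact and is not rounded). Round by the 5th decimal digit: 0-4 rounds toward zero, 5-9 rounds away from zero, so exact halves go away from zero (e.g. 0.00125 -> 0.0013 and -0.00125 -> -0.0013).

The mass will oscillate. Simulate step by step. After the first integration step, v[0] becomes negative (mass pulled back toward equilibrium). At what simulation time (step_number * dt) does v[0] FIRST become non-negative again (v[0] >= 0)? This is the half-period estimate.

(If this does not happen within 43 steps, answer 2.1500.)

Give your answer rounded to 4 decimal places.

Step 0: x=[7.0000] v=[0.0000]
Step 1: x=[6.9973] v=[-0.0533]
Step 2: x=[6.9920] v=[-0.1066]
Step 3: x=[6.9840] v=[-0.1598]
Step 4: x=[6.9734] v=[-0.2129]
Step 5: x=[6.9601] v=[-0.2658]
Step 6: x=[6.9442] v=[-0.3185]
Step 7: x=[6.9257] v=[-0.3709]
Step 8: x=[6.9046] v=[-0.4230]
Step 9: x=[6.8809] v=[-0.4747]
Step 10: x=[6.8546] v=[-0.5261]
Step 11: x=[6.8258] v=[-0.5770]
Step 12: x=[6.7944] v=[-0.6274]
Step 13: x=[6.7605] v=[-0.6773]
Step 14: x=[6.7242] v=[-0.7266]
Step 15: x=[6.6854] v=[-0.7753]
Step 16: x=[6.6442] v=[-0.8234]
Step 17: x=[6.6007] v=[-0.8708]
Step 18: x=[6.5548] v=[-0.9175]
Step 19: x=[6.5066] v=[-0.9634]
Step 20: x=[6.4562] v=[-1.0085]
Step 21: x=[6.4036] v=[-1.0528]
Step 22: x=[6.3488] v=[-1.0962]
Step 23: x=[6.2919] v=[-1.1387]
Step 24: x=[6.2329] v=[-1.1802]
Step 25: x=[6.1719] v=[-1.2208]
Step 26: x=[6.1089] v=[-1.2603]
Step 27: x=[6.0440] v=[-1.2988]
Step 28: x=[5.9772] v=[-1.3362]
Step 29: x=[5.9086] v=[-1.3725]
Step 30: x=[5.8382] v=[-1.4076]
Step 31: x=[5.7661] v=[-1.4416]
Step 32: x=[5.6924] v=[-1.4744]
Step 33: x=[5.6171] v=[-1.5059]
Step 34: x=[5.5403] v=[-1.5362]
Step 35: x=[5.4620] v=[-1.5652]
Step 36: x=[5.3824] v=[-1.5929]
Step 37: x=[5.3014] v=[-1.6193]
Step 38: x=[5.2192] v=[-1.6443]
Step 39: x=[5.1358] v=[-1.6680]
Step 40: x=[5.0513] v=[-1.6903]
Step 41: x=[4.9657] v=[-1.7112]
Step 42: x=[4.8792] v=[-1.7306]
Step 43: x=[4.7918] v=[-1.7486]
v[0] did not become non-negative within 43 steps; using fallback time=2.1500

Answer: 2.1500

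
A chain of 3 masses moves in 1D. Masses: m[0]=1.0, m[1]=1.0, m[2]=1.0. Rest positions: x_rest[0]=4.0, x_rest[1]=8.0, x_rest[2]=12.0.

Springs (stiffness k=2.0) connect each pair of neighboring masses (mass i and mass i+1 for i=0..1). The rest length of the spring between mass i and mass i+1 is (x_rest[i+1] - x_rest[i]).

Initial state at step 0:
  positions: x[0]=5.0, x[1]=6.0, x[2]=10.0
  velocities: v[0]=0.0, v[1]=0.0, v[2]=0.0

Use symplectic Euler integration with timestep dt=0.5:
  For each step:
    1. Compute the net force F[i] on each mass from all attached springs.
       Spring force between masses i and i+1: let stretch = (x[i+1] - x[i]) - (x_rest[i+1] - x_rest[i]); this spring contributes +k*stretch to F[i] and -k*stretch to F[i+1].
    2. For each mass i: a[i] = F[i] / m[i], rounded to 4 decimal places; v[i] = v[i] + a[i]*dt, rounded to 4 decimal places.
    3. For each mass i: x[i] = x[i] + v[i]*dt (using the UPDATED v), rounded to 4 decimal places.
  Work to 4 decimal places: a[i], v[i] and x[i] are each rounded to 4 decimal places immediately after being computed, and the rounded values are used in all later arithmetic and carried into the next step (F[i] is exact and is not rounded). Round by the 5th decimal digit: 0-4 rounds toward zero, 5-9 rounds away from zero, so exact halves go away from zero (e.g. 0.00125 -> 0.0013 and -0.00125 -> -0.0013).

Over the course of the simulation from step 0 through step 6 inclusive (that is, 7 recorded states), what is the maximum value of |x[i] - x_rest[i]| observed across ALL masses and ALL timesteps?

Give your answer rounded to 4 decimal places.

Answer: 2.3750

Derivation:
Step 0: x=[5.0000 6.0000 10.0000] v=[0.0000 0.0000 0.0000]
Step 1: x=[3.5000 7.5000 10.0000] v=[-3.0000 3.0000 0.0000]
Step 2: x=[2.0000 8.2500 10.7500] v=[-3.0000 1.5000 1.5000]
Step 3: x=[1.6250 7.1250 12.2500] v=[-0.7500 -2.2500 3.0000]
Step 4: x=[2.0000 5.8125 13.1875] v=[0.7500 -2.6250 1.8750]
Step 5: x=[2.2813 6.2813 12.4375] v=[0.5625 0.9375 -1.5000]
Step 6: x=[2.5626 7.8282 10.6094] v=[0.5625 3.0937 -3.6562]
Max displacement = 2.3750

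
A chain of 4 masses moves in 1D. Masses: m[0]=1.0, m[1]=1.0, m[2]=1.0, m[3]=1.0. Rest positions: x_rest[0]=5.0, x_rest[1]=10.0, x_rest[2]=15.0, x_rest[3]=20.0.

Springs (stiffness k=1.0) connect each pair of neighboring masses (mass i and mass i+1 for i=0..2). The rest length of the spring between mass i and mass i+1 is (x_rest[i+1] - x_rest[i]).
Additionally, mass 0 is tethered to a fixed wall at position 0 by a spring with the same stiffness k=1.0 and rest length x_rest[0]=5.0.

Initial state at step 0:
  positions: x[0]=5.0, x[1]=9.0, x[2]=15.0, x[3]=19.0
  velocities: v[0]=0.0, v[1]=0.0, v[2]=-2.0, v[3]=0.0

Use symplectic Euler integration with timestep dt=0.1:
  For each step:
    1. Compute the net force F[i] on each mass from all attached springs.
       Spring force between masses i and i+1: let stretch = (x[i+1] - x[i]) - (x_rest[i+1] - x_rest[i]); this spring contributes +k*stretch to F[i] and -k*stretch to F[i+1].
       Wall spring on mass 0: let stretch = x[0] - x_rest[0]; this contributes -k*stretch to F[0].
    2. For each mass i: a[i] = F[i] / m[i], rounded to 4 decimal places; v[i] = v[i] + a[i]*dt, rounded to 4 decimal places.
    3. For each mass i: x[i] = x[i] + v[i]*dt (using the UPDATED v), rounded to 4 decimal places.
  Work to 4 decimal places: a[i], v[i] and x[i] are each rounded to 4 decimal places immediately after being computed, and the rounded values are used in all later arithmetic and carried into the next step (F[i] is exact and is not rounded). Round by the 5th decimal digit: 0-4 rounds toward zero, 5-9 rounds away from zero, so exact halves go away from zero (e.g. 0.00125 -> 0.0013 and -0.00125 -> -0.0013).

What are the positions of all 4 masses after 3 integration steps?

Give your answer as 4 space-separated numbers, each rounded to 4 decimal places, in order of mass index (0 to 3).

Step 0: x=[5.0000 9.0000 15.0000 19.0000] v=[0.0000 0.0000 -2.0000 0.0000]
Step 1: x=[4.9900 9.0200 14.7800 19.0100] v=[-0.1000 0.2000 -2.2000 0.1000]
Step 2: x=[4.9704 9.0573 14.5447 19.0277] v=[-0.1960 0.3730 -2.3530 0.1770]
Step 3: x=[4.9420 9.1086 14.2994 19.0506] v=[-0.2844 0.5131 -2.4534 0.2287]

Answer: 4.9420 9.1086 14.2994 19.0506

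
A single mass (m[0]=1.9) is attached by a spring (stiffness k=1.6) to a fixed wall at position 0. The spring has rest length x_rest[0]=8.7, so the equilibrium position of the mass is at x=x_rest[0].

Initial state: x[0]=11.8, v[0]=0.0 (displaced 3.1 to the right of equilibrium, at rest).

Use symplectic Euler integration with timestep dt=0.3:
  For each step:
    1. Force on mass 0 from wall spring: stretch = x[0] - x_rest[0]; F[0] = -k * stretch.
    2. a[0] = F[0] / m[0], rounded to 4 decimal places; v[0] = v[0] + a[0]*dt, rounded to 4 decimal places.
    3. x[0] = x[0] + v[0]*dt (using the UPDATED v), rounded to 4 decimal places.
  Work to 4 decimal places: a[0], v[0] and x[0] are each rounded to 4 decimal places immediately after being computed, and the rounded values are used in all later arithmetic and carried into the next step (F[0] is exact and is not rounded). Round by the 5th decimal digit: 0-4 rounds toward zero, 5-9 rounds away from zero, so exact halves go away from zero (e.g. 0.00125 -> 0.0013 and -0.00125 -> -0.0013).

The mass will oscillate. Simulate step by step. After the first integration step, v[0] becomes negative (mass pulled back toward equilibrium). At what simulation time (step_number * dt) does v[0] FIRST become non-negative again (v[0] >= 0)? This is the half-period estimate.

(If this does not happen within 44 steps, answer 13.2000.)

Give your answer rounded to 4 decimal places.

Answer: 3.6000

Derivation:
Step 0: x=[11.8000] v=[0.0000]
Step 1: x=[11.5650] v=[-0.7832]
Step 2: x=[11.1129] v=[-1.5070]
Step 3: x=[10.4779] v=[-2.1166]
Step 4: x=[9.7082] v=[-2.5658]
Step 5: x=[8.8621] v=[-2.8205]
Step 6: x=[8.0037] v=[-2.8615]
Step 7: x=[7.1980] v=[-2.6856]
Step 8: x=[6.5061] v=[-2.3062]
Step 9: x=[5.9805] v=[-1.7520]
Step 10: x=[5.6610] v=[-1.0650]
Step 11: x=[5.5718] v=[-0.2972]
Step 12: x=[5.7197] v=[0.4931]
First v>=0 after going negative at step 12, time=3.6000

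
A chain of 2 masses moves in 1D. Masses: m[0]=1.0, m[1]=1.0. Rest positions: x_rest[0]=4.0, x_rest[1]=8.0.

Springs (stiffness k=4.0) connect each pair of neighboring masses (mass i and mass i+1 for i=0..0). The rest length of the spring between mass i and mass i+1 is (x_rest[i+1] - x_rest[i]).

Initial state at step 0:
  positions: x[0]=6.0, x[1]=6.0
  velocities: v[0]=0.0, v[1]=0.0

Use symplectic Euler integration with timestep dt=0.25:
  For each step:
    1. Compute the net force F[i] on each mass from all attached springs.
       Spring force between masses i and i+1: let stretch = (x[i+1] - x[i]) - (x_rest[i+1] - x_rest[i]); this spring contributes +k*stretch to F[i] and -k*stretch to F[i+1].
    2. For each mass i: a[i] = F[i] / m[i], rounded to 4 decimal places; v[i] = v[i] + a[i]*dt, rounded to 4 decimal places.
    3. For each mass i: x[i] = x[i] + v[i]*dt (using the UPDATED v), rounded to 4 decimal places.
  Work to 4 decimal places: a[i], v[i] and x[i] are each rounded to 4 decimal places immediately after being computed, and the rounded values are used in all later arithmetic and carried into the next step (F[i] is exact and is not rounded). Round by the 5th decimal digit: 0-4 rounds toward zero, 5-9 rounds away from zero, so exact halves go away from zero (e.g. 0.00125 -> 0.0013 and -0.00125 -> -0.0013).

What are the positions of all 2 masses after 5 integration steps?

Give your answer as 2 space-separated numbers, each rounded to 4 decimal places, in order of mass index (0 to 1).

Step 0: x=[6.0000 6.0000] v=[0.0000 0.0000]
Step 1: x=[5.0000 7.0000] v=[-4.0000 4.0000]
Step 2: x=[3.5000 8.5000] v=[-6.0000 6.0000]
Step 3: x=[2.2500 9.7500] v=[-5.0000 5.0000]
Step 4: x=[1.8750 10.1250] v=[-1.5000 1.5000]
Step 5: x=[2.5625 9.4375] v=[2.7500 -2.7500]

Answer: 2.5625 9.4375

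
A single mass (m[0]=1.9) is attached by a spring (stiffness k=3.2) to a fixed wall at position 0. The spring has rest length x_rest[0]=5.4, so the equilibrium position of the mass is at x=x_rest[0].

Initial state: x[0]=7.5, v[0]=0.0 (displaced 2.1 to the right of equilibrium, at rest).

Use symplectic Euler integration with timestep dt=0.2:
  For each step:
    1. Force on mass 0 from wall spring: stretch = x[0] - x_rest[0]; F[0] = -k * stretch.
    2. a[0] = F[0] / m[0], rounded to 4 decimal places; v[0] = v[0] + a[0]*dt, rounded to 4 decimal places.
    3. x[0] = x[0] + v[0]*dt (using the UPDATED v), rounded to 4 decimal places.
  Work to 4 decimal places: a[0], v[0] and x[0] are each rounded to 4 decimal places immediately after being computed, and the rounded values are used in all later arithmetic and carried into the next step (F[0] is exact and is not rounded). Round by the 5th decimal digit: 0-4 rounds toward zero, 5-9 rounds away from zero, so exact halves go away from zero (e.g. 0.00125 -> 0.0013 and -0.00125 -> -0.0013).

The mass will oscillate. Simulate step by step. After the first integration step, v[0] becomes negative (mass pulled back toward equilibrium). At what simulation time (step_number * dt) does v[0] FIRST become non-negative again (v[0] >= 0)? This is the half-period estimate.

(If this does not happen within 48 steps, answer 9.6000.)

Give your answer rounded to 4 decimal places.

Step 0: x=[7.5000] v=[0.0000]
Step 1: x=[7.3585] v=[-0.7074]
Step 2: x=[7.0851] v=[-1.3671]
Step 3: x=[6.6982] v=[-1.9347]
Step 4: x=[6.2238] v=[-2.3720]
Step 5: x=[5.6939] v=[-2.6495]
Step 6: x=[5.1442] v=[-2.7485]
Step 7: x=[4.6117] v=[-2.6623]
Step 8: x=[4.1323] v=[-2.3968]
Step 9: x=[3.7383] v=[-1.9698]
Step 10: x=[3.4563] v=[-1.4101]
Step 11: x=[3.3052] v=[-0.7554]
Step 12: x=[3.2952] v=[-0.0498]
Step 13: x=[3.4270] v=[0.6592]
First v>=0 after going negative at step 13, time=2.6000

Answer: 2.6000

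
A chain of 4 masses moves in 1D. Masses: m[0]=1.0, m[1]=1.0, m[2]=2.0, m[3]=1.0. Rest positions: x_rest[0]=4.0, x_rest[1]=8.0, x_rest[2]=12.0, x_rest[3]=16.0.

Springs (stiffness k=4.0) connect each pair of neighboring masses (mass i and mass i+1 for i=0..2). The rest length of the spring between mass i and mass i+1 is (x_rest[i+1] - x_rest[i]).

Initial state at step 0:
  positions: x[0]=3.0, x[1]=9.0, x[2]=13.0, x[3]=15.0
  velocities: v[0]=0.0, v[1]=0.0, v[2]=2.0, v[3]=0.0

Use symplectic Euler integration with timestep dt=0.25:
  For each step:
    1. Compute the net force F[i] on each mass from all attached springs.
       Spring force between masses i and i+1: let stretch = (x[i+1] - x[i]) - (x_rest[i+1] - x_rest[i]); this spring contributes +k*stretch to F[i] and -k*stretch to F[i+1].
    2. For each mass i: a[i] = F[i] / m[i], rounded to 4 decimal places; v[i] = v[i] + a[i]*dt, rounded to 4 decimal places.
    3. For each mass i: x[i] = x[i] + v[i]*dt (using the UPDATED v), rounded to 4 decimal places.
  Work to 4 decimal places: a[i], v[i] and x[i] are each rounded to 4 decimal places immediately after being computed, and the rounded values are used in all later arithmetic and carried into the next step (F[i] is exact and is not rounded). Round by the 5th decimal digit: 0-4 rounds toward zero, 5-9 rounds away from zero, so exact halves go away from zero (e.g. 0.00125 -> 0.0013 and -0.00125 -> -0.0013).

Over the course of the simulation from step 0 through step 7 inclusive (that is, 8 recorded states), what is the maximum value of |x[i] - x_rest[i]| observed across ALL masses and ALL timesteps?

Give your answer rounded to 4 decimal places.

Answer: 2.9673

Derivation:
Step 0: x=[3.0000 9.0000 13.0000 15.0000] v=[0.0000 0.0000 2.0000 0.0000]
Step 1: x=[3.5000 8.5000 13.2500 15.5000] v=[2.0000 -2.0000 1.0000 2.0000]
Step 2: x=[4.2500 7.9375 13.1875 16.4375] v=[3.0000 -2.2500 -0.2500 3.7500]
Step 3: x=[4.9219 7.7656 12.8750 17.5625] v=[2.6875 -0.6875 -1.2500 4.5000]
Step 4: x=[5.3047 8.1602 12.5098 18.5156] v=[1.5312 1.5782 -1.4610 3.8125]
Step 5: x=[5.4014 8.9283 12.3516 18.9673] v=[0.3867 3.0723 -0.6329 1.8067]
Step 6: x=[5.3798 9.6705 12.5924 18.7651] v=[-0.0864 2.9687 0.9633 -0.8090]
Step 7: x=[5.4309 10.0705 13.2396 18.0197] v=[0.2043 1.5999 2.5887 -2.9817]
Max displacement = 2.9673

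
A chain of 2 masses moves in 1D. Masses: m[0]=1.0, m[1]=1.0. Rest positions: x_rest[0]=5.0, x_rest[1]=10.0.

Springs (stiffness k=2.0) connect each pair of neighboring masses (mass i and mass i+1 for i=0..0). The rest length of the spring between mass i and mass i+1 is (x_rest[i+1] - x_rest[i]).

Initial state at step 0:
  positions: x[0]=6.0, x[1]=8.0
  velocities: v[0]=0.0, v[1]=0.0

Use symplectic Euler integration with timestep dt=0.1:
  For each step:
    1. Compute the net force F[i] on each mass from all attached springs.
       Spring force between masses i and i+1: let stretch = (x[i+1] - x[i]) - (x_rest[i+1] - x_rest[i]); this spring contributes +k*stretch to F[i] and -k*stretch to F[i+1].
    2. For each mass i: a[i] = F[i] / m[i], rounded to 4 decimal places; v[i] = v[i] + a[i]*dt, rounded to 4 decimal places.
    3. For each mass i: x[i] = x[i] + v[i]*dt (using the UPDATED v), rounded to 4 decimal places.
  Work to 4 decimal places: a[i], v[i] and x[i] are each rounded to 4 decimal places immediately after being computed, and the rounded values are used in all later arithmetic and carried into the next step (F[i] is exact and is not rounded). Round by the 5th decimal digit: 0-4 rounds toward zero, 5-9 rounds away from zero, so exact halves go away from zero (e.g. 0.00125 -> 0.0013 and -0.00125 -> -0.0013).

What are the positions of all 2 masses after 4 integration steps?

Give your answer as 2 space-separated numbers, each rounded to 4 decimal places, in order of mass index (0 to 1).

Step 0: x=[6.0000 8.0000] v=[0.0000 0.0000]
Step 1: x=[5.9400 8.0600] v=[-0.6000 0.6000]
Step 2: x=[5.8224 8.1776] v=[-1.1760 1.1760]
Step 3: x=[5.6519 8.3481] v=[-1.7050 1.7050]
Step 4: x=[5.4353 8.5647] v=[-2.1658 2.1658]

Answer: 5.4353 8.5647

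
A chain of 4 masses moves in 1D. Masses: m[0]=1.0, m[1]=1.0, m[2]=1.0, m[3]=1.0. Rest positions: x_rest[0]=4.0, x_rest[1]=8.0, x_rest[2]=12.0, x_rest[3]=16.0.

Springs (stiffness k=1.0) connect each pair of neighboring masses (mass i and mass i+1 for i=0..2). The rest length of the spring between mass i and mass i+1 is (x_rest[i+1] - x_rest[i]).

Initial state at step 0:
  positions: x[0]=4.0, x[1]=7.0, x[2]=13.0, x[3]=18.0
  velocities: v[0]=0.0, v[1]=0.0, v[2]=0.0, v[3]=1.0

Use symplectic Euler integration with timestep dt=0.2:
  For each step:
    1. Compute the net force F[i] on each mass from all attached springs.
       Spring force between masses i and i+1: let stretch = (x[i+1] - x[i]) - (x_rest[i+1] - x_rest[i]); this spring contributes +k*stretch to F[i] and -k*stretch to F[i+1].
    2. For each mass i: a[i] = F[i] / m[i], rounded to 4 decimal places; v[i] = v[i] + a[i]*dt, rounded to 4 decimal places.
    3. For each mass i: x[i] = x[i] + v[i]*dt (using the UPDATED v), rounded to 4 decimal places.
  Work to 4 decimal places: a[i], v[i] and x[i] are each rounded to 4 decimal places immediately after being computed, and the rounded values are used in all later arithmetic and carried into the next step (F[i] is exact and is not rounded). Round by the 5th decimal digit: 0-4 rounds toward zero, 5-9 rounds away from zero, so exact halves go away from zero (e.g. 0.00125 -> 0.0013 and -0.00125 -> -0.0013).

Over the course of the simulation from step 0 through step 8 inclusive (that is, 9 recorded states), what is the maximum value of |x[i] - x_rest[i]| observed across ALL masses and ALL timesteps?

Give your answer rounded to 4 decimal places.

Step 0: x=[4.0000 7.0000 13.0000 18.0000] v=[0.0000 0.0000 0.0000 1.0000]
Step 1: x=[3.9600 7.1200 12.9600 18.1600] v=[-0.2000 0.6000 -0.2000 0.8000]
Step 2: x=[3.8864 7.3472 12.8944 18.2720] v=[-0.3680 1.1360 -0.3280 0.5600]
Step 3: x=[3.7912 7.6579 12.8220 18.3289] v=[-0.4758 1.5533 -0.3619 0.2845]
Step 4: x=[3.6907 8.0205 12.7633 18.3255] v=[-0.5025 1.8128 -0.2933 -0.0169]
Step 5: x=[3.6034 8.3996 12.7374 18.2596] v=[-0.4365 1.8954 -0.1294 -0.3293]
Step 6: x=[3.5479 8.7603 12.7589 18.1329] v=[-0.2773 1.8037 0.1075 -0.6337]
Step 7: x=[3.5409 9.0725 12.8354 17.9512] v=[-0.0348 1.5609 0.3826 -0.9085]
Step 8: x=[3.5952 9.3139 12.9660 17.7249] v=[0.2715 1.2072 0.6532 -1.1317]
Max displacement = 2.3289

Answer: 2.3289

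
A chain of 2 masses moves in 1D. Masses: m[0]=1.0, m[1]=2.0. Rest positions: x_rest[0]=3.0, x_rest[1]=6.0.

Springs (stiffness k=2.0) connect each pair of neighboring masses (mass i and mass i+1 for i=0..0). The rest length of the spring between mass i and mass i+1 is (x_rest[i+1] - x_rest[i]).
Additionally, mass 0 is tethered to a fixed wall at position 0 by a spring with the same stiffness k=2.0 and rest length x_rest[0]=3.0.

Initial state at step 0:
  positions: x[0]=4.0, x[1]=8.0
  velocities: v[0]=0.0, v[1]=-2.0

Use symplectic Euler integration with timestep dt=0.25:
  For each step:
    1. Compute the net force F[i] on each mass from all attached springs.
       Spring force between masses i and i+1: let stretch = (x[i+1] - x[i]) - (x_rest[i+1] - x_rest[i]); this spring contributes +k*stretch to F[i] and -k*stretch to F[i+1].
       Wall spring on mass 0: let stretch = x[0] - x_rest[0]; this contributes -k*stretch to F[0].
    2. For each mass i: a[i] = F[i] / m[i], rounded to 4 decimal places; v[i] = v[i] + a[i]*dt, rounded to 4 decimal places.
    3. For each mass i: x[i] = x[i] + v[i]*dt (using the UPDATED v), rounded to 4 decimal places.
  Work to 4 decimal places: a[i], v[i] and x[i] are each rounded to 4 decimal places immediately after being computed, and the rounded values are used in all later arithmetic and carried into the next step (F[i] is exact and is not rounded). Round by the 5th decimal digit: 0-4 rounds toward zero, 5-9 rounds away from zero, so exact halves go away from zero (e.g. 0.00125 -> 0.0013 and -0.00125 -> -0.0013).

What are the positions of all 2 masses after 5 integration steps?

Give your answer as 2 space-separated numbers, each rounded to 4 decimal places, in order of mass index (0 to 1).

Step 0: x=[4.0000 8.0000] v=[0.0000 -2.0000]
Step 1: x=[4.0000 7.4375] v=[0.0000 -2.2500]
Step 2: x=[3.9297 6.8477] v=[-0.2813 -2.3594]
Step 3: x=[3.7329 6.2630] v=[-0.7872 -2.3389]
Step 4: x=[3.3858 5.7077] v=[-1.3886 -2.2214]
Step 5: x=[2.9057 5.1947] v=[-1.9206 -2.0519]

Answer: 2.9057 5.1947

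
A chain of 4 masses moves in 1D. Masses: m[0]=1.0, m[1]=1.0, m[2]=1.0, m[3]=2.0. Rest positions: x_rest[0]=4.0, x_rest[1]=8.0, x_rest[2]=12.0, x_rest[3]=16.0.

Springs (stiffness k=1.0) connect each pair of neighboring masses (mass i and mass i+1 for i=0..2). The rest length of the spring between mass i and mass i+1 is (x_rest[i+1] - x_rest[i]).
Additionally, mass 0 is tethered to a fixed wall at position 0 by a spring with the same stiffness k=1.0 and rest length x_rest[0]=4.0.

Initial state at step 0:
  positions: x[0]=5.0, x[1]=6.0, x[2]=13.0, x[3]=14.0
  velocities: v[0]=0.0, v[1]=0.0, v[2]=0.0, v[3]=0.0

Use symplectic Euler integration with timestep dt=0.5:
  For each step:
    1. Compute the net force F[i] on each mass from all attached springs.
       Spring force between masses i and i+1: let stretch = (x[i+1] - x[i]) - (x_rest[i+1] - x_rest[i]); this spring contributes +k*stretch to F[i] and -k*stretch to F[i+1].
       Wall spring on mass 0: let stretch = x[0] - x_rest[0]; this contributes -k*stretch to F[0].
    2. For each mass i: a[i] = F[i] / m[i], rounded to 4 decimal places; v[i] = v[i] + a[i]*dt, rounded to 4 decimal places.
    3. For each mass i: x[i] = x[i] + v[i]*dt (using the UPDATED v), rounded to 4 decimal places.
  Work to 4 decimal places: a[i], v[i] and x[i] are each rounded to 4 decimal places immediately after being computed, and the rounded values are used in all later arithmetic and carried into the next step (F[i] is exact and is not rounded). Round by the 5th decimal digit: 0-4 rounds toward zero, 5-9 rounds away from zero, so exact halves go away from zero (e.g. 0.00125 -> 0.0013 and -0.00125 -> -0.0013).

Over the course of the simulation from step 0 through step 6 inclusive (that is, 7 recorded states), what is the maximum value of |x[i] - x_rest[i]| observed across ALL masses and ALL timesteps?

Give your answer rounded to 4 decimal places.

Answer: 3.1888

Derivation:
Step 0: x=[5.0000 6.0000 13.0000 14.0000] v=[0.0000 0.0000 0.0000 0.0000]
Step 1: x=[4.0000 7.5000 11.5000 14.3750] v=[-2.0000 3.0000 -3.0000 0.7500]
Step 2: x=[2.8750 9.1250 9.7188 14.8907] v=[-2.2500 3.2500 -3.5625 1.0313]
Step 3: x=[2.5938 9.3360 9.0821 15.2599] v=[-0.5625 0.4219 -1.2735 0.7383]
Step 4: x=[3.3497 7.7979 10.0533 15.3569] v=[1.5117 -3.0762 1.9424 0.1939]
Step 5: x=[4.3802 5.7116 11.7866 15.2909] v=[2.0610 -4.1726 3.4665 -0.1320]
Step 6: x=[4.6485 4.8112 12.8772 15.2869] v=[0.5366 -1.8008 2.1812 -0.0081]
Max displacement = 3.1888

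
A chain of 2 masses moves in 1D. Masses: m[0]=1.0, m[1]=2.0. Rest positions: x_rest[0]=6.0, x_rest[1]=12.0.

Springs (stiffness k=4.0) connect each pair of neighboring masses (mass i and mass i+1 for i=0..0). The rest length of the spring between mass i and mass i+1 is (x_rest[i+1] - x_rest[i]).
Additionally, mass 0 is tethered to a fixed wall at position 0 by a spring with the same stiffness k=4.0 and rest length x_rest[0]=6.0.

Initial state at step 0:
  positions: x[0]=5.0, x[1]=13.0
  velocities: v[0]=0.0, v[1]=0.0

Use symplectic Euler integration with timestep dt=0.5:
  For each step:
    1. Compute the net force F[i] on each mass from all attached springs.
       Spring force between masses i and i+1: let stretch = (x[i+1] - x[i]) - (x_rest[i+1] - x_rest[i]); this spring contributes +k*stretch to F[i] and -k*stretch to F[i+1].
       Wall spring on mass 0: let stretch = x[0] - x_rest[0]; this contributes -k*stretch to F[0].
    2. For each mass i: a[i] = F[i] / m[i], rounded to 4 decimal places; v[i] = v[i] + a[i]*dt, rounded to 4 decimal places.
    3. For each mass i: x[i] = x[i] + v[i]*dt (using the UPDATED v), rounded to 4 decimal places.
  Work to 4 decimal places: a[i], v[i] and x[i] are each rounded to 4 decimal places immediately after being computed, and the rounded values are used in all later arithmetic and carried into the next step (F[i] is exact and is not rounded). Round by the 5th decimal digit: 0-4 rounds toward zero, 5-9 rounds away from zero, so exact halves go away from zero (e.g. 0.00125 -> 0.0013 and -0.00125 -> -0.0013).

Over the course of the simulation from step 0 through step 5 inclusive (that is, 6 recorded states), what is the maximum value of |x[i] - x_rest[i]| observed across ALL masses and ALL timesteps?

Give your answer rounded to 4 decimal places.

Answer: 2.0000

Derivation:
Step 0: x=[5.0000 13.0000] v=[0.0000 0.0000]
Step 1: x=[8.0000 12.0000] v=[6.0000 -2.0000]
Step 2: x=[7.0000 12.0000] v=[-2.0000 0.0000]
Step 3: x=[4.0000 12.5000] v=[-6.0000 1.0000]
Step 4: x=[5.5000 11.7500] v=[3.0000 -1.5000]
Step 5: x=[7.7500 10.8750] v=[4.5000 -1.7500]
Max displacement = 2.0000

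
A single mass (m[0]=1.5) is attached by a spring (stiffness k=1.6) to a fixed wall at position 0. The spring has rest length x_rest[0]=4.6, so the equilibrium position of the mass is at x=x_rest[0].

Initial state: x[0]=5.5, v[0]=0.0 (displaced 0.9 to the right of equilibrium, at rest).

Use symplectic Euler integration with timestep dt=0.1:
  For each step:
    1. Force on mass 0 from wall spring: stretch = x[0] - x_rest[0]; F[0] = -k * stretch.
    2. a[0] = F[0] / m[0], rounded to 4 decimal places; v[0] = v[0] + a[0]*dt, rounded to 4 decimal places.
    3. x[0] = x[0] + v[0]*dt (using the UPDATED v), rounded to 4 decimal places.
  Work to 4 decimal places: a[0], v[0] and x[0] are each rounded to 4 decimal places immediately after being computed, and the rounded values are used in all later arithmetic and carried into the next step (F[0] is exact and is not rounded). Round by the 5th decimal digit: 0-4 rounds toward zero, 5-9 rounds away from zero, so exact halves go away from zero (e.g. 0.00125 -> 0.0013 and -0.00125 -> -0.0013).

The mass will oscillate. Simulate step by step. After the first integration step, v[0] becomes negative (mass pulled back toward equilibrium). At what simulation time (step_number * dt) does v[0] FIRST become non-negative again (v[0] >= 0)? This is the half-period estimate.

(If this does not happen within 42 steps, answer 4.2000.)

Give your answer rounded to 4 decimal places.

Step 0: x=[5.5000] v=[0.0000]
Step 1: x=[5.4904] v=[-0.0960]
Step 2: x=[5.4713] v=[-0.1910]
Step 3: x=[5.4429] v=[-0.2839]
Step 4: x=[5.4055] v=[-0.3738]
Step 5: x=[5.3595] v=[-0.4597]
Step 6: x=[5.3054] v=[-0.5407]
Step 7: x=[5.2438] v=[-0.6159]
Step 8: x=[5.1753] v=[-0.6846]
Step 9: x=[5.1007] v=[-0.7460]
Step 10: x=[5.0208] v=[-0.7994]
Step 11: x=[4.9364] v=[-0.8443]
Step 12: x=[4.8484] v=[-0.8802]
Step 13: x=[4.7577] v=[-0.9067]
Step 14: x=[4.6654] v=[-0.9235]
Step 15: x=[4.5724] v=[-0.9305]
Step 16: x=[4.4796] v=[-0.9276]
Step 17: x=[4.3881] v=[-0.9148]
Step 18: x=[4.2989] v=[-0.8922]
Step 19: x=[4.2129] v=[-0.8601]
Step 20: x=[4.1310] v=[-0.8188]
Step 21: x=[4.0541] v=[-0.7688]
Step 22: x=[3.9830] v=[-0.7106]
Step 23: x=[3.9185] v=[-0.6448]
Step 24: x=[3.8613] v=[-0.5721]
Step 25: x=[3.8120] v=[-0.4933]
Step 26: x=[3.7711] v=[-0.4093]
Step 27: x=[3.7390] v=[-0.3209]
Step 28: x=[3.7161] v=[-0.2291]
Step 29: x=[3.7026] v=[-0.1348]
Step 30: x=[3.6987] v=[-0.0391]
Step 31: x=[3.7044] v=[0.0570]
First v>=0 after going negative at step 31, time=3.1000

Answer: 3.1000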